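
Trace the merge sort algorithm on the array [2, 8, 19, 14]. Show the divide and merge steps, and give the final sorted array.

Merge sort trace:

Split: [2, 8, 19, 14] -> [2, 8] and [19, 14]
  Split: [2, 8] -> [2] and [8]
  Merge: [2] + [8] -> [2, 8]
  Split: [19, 14] -> [19] and [14]
  Merge: [19] + [14] -> [14, 19]
Merge: [2, 8] + [14, 19] -> [2, 8, 14, 19]

Final sorted array: [2, 8, 14, 19]

The merge sort proceeds by recursively splitting the array and merging sorted halves.
After all merges, the sorted array is [2, 8, 14, 19].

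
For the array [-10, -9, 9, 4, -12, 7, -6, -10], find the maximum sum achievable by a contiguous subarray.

Using Kadane's algorithm on [-10, -9, 9, 4, -12, 7, -6, -10]:

Scanning through the array:
Position 1 (value -9): max_ending_here = -9, max_so_far = -9
Position 2 (value 9): max_ending_here = 9, max_so_far = 9
Position 3 (value 4): max_ending_here = 13, max_so_far = 13
Position 4 (value -12): max_ending_here = 1, max_so_far = 13
Position 5 (value 7): max_ending_here = 8, max_so_far = 13
Position 6 (value -6): max_ending_here = 2, max_so_far = 13
Position 7 (value -10): max_ending_here = -8, max_so_far = 13

Maximum subarray: [9, 4]
Maximum sum: 13

The maximum subarray is [9, 4] with sum 13. This subarray runs from index 2 to index 3.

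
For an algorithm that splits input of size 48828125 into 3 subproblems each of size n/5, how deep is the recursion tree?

For divide and conquer with division factor 5:

Problem sizes at each level:
Level 0: 48828125
Level 1: 9765625
Level 2: 1953125
Level 3: 390625
Level 4: 78125
Level 5: 15625
Level 6: 3125
Level 7: 625
Level 8: 125
Level 9: 25
Level 10: 5
Level 11: 1

The root is level 0 and the size-1 base case is level 11 (the tree spans levels 0 through 11, i.e. 12 levels counting the root), so the depth is the number of divisions: log_5(48828125) = 11

The recursion tree depth is log_5(48828125) = 11. At each level, the problem size is divided by 5, so it takes 11 divisions to reduce to a base case of size 1. The algorithm makes 3 recursive calls at each level.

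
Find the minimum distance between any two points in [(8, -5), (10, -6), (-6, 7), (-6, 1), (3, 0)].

Computing all pairwise distances among 5 points:

d((8, -5), (10, -6)) = 2.2361 <-- minimum
d((8, -5), (-6, 7)) = 18.4391
d((8, -5), (-6, 1)) = 15.2315
d((8, -5), (3, 0)) = 7.0711
d((10, -6), (-6, 7)) = 20.6155
d((10, -6), (-6, 1)) = 17.4642
d((10, -6), (3, 0)) = 9.2195
d((-6, 7), (-6, 1)) = 6.0
d((-6, 7), (3, 0)) = 11.4018
d((-6, 1), (3, 0)) = 9.0554

Closest pair: (8, -5) and (10, -6) with distance 2.2361

The closest pair is (8, -5) and (10, -6) with Euclidean distance 2.2361. For 5 points, brute-force pairwise comparison is shown above. For large n, the divide-and-conquer algorithm (sort by x, recurse on halves, check the dividing strip) achieves O(n log n).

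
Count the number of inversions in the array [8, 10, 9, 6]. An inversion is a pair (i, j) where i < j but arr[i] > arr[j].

Finding inversions in [8, 10, 9, 6]:

(0, 3): arr[0]=8 > arr[3]=6
(1, 2): arr[1]=10 > arr[2]=9
(1, 3): arr[1]=10 > arr[3]=6
(2, 3): arr[2]=9 > arr[3]=6

Total inversions: 4

The array has 4 inversion(s): (0,3), (1,2), (1,3), (2,3). Each pair (i,j) satisfies i < j and arr[i] > arr[j].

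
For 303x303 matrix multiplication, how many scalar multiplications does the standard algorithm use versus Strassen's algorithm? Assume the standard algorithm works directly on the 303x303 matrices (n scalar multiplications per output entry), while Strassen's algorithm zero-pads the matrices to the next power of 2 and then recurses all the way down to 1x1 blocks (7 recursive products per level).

Matrix multiplication for 303x303 matrices:

Strassen's algorithm requires power-of-2 dimensions. Pad 303x303 to 512x512 (next power of 2).

Standard algorithm: 303^3 = 27818127 multiplications
Strassen's algorithm: 7^(log2(512)) = 7^9 = 40353607 multiplications
Difference: 27818127 - 40353607 = -12535480 (Strassen uses MORE here due to padding overhead — for small or just-over-power-of-2 n, padding can outweigh the per-level savings)

Standard: 27818127 multiplications (303^3). Strassen: 40353607 multiplications (7^9, after padding to 512x512). Strassen reduces 8 recursive multiplications to 7 at each level.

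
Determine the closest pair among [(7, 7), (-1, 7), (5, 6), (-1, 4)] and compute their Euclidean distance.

Computing all pairwise distances among 4 points:

d((7, 7), (-1, 7)) = 8.0
d((7, 7), (5, 6)) = 2.2361 <-- minimum
d((7, 7), (-1, 4)) = 8.544
d((-1, 7), (5, 6)) = 6.0828
d((-1, 7), (-1, 4)) = 3.0
d((5, 6), (-1, 4)) = 6.3246

Closest pair: (7, 7) and (5, 6) with distance 2.2361

The closest pair is (7, 7) and (5, 6) with Euclidean distance 2.2361. For 4 points, brute-force pairwise comparison is shown above. For large n, the divide-and-conquer algorithm (sort by x, recurse on halves, check the dividing strip) achieves O(n log n).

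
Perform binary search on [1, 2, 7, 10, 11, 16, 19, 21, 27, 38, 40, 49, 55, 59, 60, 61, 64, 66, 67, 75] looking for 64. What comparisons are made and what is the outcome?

Binary search for 64 in [1, 2, 7, 10, 11, 16, 19, 21, 27, 38, 40, 49, 55, 59, 60, 61, 64, 66, 67, 75]:

lo=0, hi=19, mid=9, arr[mid]=38 -> 38 < 64, search right half
lo=10, hi=19, mid=14, arr[mid]=60 -> 60 < 64, search right half
lo=15, hi=19, mid=17, arr[mid]=66 -> 66 > 64, search left half
lo=15, hi=16, mid=15, arr[mid]=61 -> 61 < 64, search right half
lo=16, hi=16, mid=16, arr[mid]=64 -> Found target at index 16!

Binary search finds 64 at index 16 after 5 comparisons. The search repeatedly halves the search space by comparing with the middle element.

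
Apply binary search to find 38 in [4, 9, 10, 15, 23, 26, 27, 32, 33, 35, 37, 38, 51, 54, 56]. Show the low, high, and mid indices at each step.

Binary search for 38 in [4, 9, 10, 15, 23, 26, 27, 32, 33, 35, 37, 38, 51, 54, 56]:

lo=0, hi=14, mid=7, arr[mid]=32 -> 32 < 38, search right half
lo=8, hi=14, mid=11, arr[mid]=38 -> Found target at index 11!

Binary search finds 38 at index 11 after 2 comparisons. The search repeatedly halves the search space by comparing with the middle element.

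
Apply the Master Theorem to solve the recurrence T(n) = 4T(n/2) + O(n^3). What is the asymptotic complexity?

Master Theorem for T(n) = 4T(n/2) + O(n^3):

a = 4, b = 2, c = 3
log_b(a) = log_2(4) = 2.0000

Case 3: c = 3 > log_2(4) = 2.0000
T(n) = O(n^3) = O(n^3)

For T(n) = 4T(n/2) + O(n^3): log_2(4) = 2.0000. This is Case 3 of the Master Theorem (c > log_b(a), work dominated by root), giving O(n^3).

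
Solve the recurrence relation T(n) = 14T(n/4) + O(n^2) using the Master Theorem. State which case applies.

Master Theorem for T(n) = 14T(n/4) + O(n^2):

a = 14, b = 4, c = 2
log_b(a) = log_4(14) = 1.9037

Case 3: c = 2 > log_4(14) = 1.9037
T(n) = O(n^2) = O(n^2)

For T(n) = 14T(n/4) + O(n^2): log_4(14) = 1.9037. This is Case 3 of the Master Theorem (c > log_b(a), work dominated by root), giving O(n^2).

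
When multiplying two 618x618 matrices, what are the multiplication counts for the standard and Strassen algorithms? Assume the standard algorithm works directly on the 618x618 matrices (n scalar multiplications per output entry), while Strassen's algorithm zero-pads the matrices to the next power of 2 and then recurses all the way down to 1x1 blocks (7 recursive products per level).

Matrix multiplication for 618x618 matrices:

Strassen's algorithm requires power-of-2 dimensions. Pad 618x618 to 1024x1024 (next power of 2).

Standard algorithm: 618^3 = 236029032 multiplications
Strassen's algorithm: 7^(log2(1024)) = 7^10 = 282475249 multiplications
Difference: 236029032 - 282475249 = -46446217 (Strassen uses MORE here due to padding overhead — for small or just-over-power-of-2 n, padding can outweigh the per-level savings)

Standard: 236029032 multiplications (618^3). Strassen: 282475249 multiplications (7^10, after padding to 1024x1024). Strassen reduces 8 recursive multiplications to 7 at each level.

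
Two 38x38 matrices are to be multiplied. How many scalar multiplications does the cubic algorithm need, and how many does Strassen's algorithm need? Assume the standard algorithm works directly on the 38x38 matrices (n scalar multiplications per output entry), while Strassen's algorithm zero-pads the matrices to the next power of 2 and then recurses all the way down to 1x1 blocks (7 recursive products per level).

Matrix multiplication for 38x38 matrices:

Strassen's algorithm requires power-of-2 dimensions. Pad 38x38 to 64x64 (next power of 2).

Standard algorithm: 38^3 = 54872 multiplications
Strassen's algorithm: 7^(log2(64)) = 7^6 = 117649 multiplications
Difference: 54872 - 117649 = -62777 (Strassen uses MORE here due to padding overhead — for small or just-over-power-of-2 n, padding can outweigh the per-level savings)

Standard: 54872 multiplications (38^3). Strassen: 117649 multiplications (7^6, after padding to 64x64). Strassen reduces 8 recursive multiplications to 7 at each level.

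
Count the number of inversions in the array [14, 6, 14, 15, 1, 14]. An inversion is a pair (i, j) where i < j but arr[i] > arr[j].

Finding inversions in [14, 6, 14, 15, 1, 14]:

(0, 1): arr[0]=14 > arr[1]=6
(0, 4): arr[0]=14 > arr[4]=1
(1, 4): arr[1]=6 > arr[4]=1
(2, 4): arr[2]=14 > arr[4]=1
(3, 4): arr[3]=15 > arr[4]=1
(3, 5): arr[3]=15 > arr[5]=14

Total inversions: 6

The array has 6 inversion(s): (0,1), (0,4), (1,4), (2,4), (3,4), (3,5). Each pair (i,j) satisfies i < j and arr[i] > arr[j].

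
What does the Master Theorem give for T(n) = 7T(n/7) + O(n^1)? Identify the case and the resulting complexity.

Master Theorem for T(n) = 7T(n/7) + O(n^1):

a = 7, b = 7, c = 1
log_b(a) = log_7(7) = 1.0000

Case 2: c = 1 = log_7(7) = 1.0000
T(n) = O(n^1 log n) = O(n log n)

For T(n) = 7T(n/7) + O(n^1): log_7(7) = 1.0000. This is Case 2 of the Master Theorem (c = log_b(a), equal work at all levels), giving O(n log n).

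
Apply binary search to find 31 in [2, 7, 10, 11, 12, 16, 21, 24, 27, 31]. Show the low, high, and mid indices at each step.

Binary search for 31 in [2, 7, 10, 11, 12, 16, 21, 24, 27, 31]:

lo=0, hi=9, mid=4, arr[mid]=12 -> 12 < 31, search right half
lo=5, hi=9, mid=7, arr[mid]=24 -> 24 < 31, search right half
lo=8, hi=9, mid=8, arr[mid]=27 -> 27 < 31, search right half
lo=9, hi=9, mid=9, arr[mid]=31 -> Found target at index 9!

Binary search finds 31 at index 9 after 4 comparisons. The search repeatedly halves the search space by comparing with the middle element.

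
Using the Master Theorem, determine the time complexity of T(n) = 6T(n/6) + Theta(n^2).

Master Theorem for T(n) = 6T(n/6) + O(n^2):

a = 6, b = 6, c = 2
log_b(a) = log_6(6) = 1.0000

Case 3: c = 2 > log_6(6) = 1.0000
T(n) = O(n^2) = O(n^2)

For T(n) = 6T(n/6) + O(n^2): log_6(6) = 1.0000. This is Case 3 of the Master Theorem (c > log_b(a), work dominated by root), giving O(n^2).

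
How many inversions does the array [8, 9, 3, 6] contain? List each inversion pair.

Finding inversions in [8, 9, 3, 6]:

(0, 2): arr[0]=8 > arr[2]=3
(0, 3): arr[0]=8 > arr[3]=6
(1, 2): arr[1]=9 > arr[2]=3
(1, 3): arr[1]=9 > arr[3]=6

Total inversions: 4

The array has 4 inversion(s): (0,2), (0,3), (1,2), (1,3). Each pair (i,j) satisfies i < j and arr[i] > arr[j].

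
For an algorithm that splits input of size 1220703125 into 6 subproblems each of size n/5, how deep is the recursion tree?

For divide and conquer with division factor 5:

Problem sizes at each level:
Level 0: 1220703125
Level 1: 244140625
Level 2: 48828125
Level 3: 9765625
Level 4: 1953125
Level 5: 390625
Level 6: 78125
Level 7: 15625
Level 8: 3125
Level 9: 625
Level 10: 125
Level 11: 25
Level 12: 5
Level 13: 1

The root is level 0 and the size-1 base case is level 13 (the tree spans levels 0 through 13, i.e. 14 levels counting the root), so the depth is the number of divisions: log_5(1220703125) = 13

The recursion tree depth is log_5(1220703125) = 13. At each level, the problem size is divided by 5, so it takes 13 divisions to reduce to a base case of size 1. The algorithm makes 6 recursive calls at each level.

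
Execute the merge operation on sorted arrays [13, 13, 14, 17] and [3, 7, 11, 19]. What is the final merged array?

Merging process:

Compare 13 vs 3: take 3 from right. Merged: [3]
Compare 13 vs 7: take 7 from right. Merged: [3, 7]
Compare 13 vs 11: take 11 from right. Merged: [3, 7, 11]
Compare 13 vs 19: take 13 from left. Merged: [3, 7, 11, 13]
Compare 13 vs 19: take 13 from left. Merged: [3, 7, 11, 13, 13]
Compare 14 vs 19: take 14 from left. Merged: [3, 7, 11, 13, 13, 14]
Compare 17 vs 19: take 17 from left. Merged: [3, 7, 11, 13, 13, 14, 17]
Append remaining from right: [19]. Merged: [3, 7, 11, 13, 13, 14, 17, 19]

Final merged array: [3, 7, 11, 13, 13, 14, 17, 19]
Total comparisons: 7

The merged array is [3, 7, 11, 13, 13, 14, 17, 19], requiring 7 comparisons. The merge step runs in O(n) time where n is the total number of elements.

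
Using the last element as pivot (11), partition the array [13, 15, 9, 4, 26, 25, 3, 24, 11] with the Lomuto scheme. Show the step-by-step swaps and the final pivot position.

Lomuto partition with pivot = 11:

Initial array: [13, 15, 9, 4, 26, 25, 3, 24, 11]

arr[0]=13 > 11: no swap
arr[1]=15 > 11: no swap
arr[2]=9 <= 11: swap with position 0, array becomes [9, 15, 13, 4, 26, 25, 3, 24, 11]
arr[3]=4 <= 11: swap with position 1, array becomes [9, 4, 13, 15, 26, 25, 3, 24, 11]
arr[4]=26 > 11: no swap
arr[5]=25 > 11: no swap
arr[6]=3 <= 11: swap with position 2, array becomes [9, 4, 3, 15, 26, 25, 13, 24, 11]
arr[7]=24 > 11: no swap

Place pivot at position 3: [9, 4, 3, 11, 26, 25, 13, 24, 15]
Pivot position: 3

After partitioning with pivot 11, the array becomes [9, 4, 3, 11, 26, 25, 13, 24, 15]. The pivot is placed at index 3. All elements to the left of the pivot are <= 11, and all elements to the right are > 11.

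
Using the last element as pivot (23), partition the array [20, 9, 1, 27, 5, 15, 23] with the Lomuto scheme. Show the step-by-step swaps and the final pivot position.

Lomuto partition with pivot = 23:

Initial array: [20, 9, 1, 27, 5, 15, 23]

arr[0]=20 <= 23: swap with position 0, array becomes [20, 9, 1, 27, 5, 15, 23]
arr[1]=9 <= 23: swap with position 1, array becomes [20, 9, 1, 27, 5, 15, 23]
arr[2]=1 <= 23: swap with position 2, array becomes [20, 9, 1, 27, 5, 15, 23]
arr[3]=27 > 23: no swap
arr[4]=5 <= 23: swap with position 3, array becomes [20, 9, 1, 5, 27, 15, 23]
arr[5]=15 <= 23: swap with position 4, array becomes [20, 9, 1, 5, 15, 27, 23]

Place pivot at position 5: [20, 9, 1, 5, 15, 23, 27]
Pivot position: 5

After partitioning with pivot 23, the array becomes [20, 9, 1, 5, 15, 23, 27]. The pivot is placed at index 5. All elements to the left of the pivot are <= 23, and all elements to the right are > 23.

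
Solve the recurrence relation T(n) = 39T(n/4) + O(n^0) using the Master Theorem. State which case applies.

Master Theorem for T(n) = 39T(n/4) + O(n^0):

a = 39, b = 4, c = 0
log_b(a) = log_4(39) = 2.6427

Case 1: c = 0 < log_4(39) = 2.6427
T(n) = O(n^(log_4 39))

For T(n) = 39T(n/4) + O(n^0): log_4(39) = 2.6427. This is Case 1 of the Master Theorem (c < log_b(a), work dominated by leaves), giving O(n^(log_4 39)).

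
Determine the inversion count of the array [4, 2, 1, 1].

Finding inversions in [4, 2, 1, 1]:

(0, 1): arr[0]=4 > arr[1]=2
(0, 2): arr[0]=4 > arr[2]=1
(0, 3): arr[0]=4 > arr[3]=1
(1, 2): arr[1]=2 > arr[2]=1
(1, 3): arr[1]=2 > arr[3]=1

Total inversions: 5

The array has 5 inversion(s): (0,1), (0,2), (0,3), (1,2), (1,3). Each pair (i,j) satisfies i < j and arr[i] > arr[j].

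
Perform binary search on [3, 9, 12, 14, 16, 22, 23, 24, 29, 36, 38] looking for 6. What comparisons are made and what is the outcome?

Binary search for 6 in [3, 9, 12, 14, 16, 22, 23, 24, 29, 36, 38]:

lo=0, hi=10, mid=5, arr[mid]=22 -> 22 > 6, search left half
lo=0, hi=4, mid=2, arr[mid]=12 -> 12 > 6, search left half
lo=0, hi=1, mid=0, arr[mid]=3 -> 3 < 6, search right half
lo=1, hi=1, mid=1, arr[mid]=9 -> 9 > 6, search left half
lo=1 > hi=0, target 6 not found

Binary search determines that 6 is not in the array after 4 comparisons. The search space was exhausted without finding the target.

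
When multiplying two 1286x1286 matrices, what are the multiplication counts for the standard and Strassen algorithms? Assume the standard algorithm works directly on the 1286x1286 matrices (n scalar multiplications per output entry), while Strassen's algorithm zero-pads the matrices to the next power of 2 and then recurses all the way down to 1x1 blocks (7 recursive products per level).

Matrix multiplication for 1286x1286 matrices:

Strassen's algorithm requires power-of-2 dimensions. Pad 1286x1286 to 2048x2048 (next power of 2).

Standard algorithm: 1286^3 = 2126781656 multiplications
Strassen's algorithm: 7^(log2(2048)) = 7^11 = 1977326743 multiplications
Savings: 2126781656 - 1977326743 = 149454913 multiplications

Standard: 2126781656 multiplications (1286^3). Strassen: 1977326743 multiplications (7^11, after padding to 2048x2048). Strassen reduces 8 recursive multiplications to 7 at each level.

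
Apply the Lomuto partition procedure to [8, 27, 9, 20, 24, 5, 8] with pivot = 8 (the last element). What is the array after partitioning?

Lomuto partition with pivot = 8:

Initial array: [8, 27, 9, 20, 24, 5, 8]

arr[0]=8 <= 8: swap with position 0, array becomes [8, 27, 9, 20, 24, 5, 8]
arr[1]=27 > 8: no swap
arr[2]=9 > 8: no swap
arr[3]=20 > 8: no swap
arr[4]=24 > 8: no swap
arr[5]=5 <= 8: swap with position 1, array becomes [8, 5, 9, 20, 24, 27, 8]

Place pivot at position 2: [8, 5, 8, 20, 24, 27, 9]
Pivot position: 2

After partitioning with pivot 8, the array becomes [8, 5, 8, 20, 24, 27, 9]. The pivot is placed at index 2. All elements to the left of the pivot are <= 8, and all elements to the right are > 8.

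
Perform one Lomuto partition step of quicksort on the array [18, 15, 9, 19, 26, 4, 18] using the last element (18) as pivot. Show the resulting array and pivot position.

Lomuto partition with pivot = 18:

Initial array: [18, 15, 9, 19, 26, 4, 18]

arr[0]=18 <= 18: swap with position 0, array becomes [18, 15, 9, 19, 26, 4, 18]
arr[1]=15 <= 18: swap with position 1, array becomes [18, 15, 9, 19, 26, 4, 18]
arr[2]=9 <= 18: swap with position 2, array becomes [18, 15, 9, 19, 26, 4, 18]
arr[3]=19 > 18: no swap
arr[4]=26 > 18: no swap
arr[5]=4 <= 18: swap with position 3, array becomes [18, 15, 9, 4, 26, 19, 18]

Place pivot at position 4: [18, 15, 9, 4, 18, 19, 26]
Pivot position: 4

After partitioning with pivot 18, the array becomes [18, 15, 9, 4, 18, 19, 26]. The pivot is placed at index 4. All elements to the left of the pivot are <= 18, and all elements to the right are > 18.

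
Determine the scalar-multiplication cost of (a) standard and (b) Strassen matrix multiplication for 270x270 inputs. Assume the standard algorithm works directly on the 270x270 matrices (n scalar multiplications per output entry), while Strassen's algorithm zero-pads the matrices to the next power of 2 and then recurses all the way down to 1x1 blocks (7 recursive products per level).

Matrix multiplication for 270x270 matrices:

Strassen's algorithm requires power-of-2 dimensions. Pad 270x270 to 512x512 (next power of 2).

Standard algorithm: 270^3 = 19683000 multiplications
Strassen's algorithm: 7^(log2(512)) = 7^9 = 40353607 multiplications
Difference: 19683000 - 40353607 = -20670607 (Strassen uses MORE here due to padding overhead — for small or just-over-power-of-2 n, padding can outweigh the per-level savings)

Standard: 19683000 multiplications (270^3). Strassen: 40353607 multiplications (7^9, after padding to 512x512). Strassen reduces 8 recursive multiplications to 7 at each level.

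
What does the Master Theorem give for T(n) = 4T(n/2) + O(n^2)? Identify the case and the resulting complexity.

Master Theorem for T(n) = 4T(n/2) + O(n^2):

a = 4, b = 2, c = 2
log_b(a) = log_2(4) = 2.0000

Case 2: c = 2 = log_2(4) = 2.0000
T(n) = O(n^2 log n) = O(n^2 log n)

For T(n) = 4T(n/2) + O(n^2): log_2(4) = 2.0000. This is Case 2 of the Master Theorem (c = log_b(a), equal work at all levels), giving O(n^2 log n).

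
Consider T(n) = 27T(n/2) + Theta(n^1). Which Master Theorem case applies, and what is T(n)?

Master Theorem for T(n) = 27T(n/2) + O(n^1):

a = 27, b = 2, c = 1
log_b(a) = log_2(27) = 4.7549

Case 1: c = 1 < log_2(27) = 4.7549
T(n) = O(n^(log_2 27))

For T(n) = 27T(n/2) + O(n^1): log_2(27) = 4.7549. This is Case 1 of the Master Theorem (c < log_b(a), work dominated by leaves), giving O(n^(log_2 27)).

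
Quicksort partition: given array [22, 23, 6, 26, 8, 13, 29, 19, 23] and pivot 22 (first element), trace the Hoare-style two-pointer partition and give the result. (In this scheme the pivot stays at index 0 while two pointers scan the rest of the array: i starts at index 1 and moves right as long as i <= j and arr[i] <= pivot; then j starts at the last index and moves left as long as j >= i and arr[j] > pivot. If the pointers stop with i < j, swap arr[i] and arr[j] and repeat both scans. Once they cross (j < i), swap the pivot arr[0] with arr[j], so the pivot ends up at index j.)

Hoare-style two-pointer partition with pivot = 22:

Initial array: [22, 23, 6, 26, 8, 13, 29, 19, 23]

Pointers start at i = 1, j = 8.
i stops at index 1 (arr[1]=23 > 22), j stops at index 7 (arr[7]=19 <= 22): swap arr[1] and arr[7], array becomes [22, 19, 6, 26, 8, 13, 29, 23, 23]
i stops at index 3 (arr[3]=26 > 22), j stops at index 5 (arr[5]=13 <= 22): swap arr[3] and arr[5], array becomes [22, 19, 6, 13, 8, 26, 29, 23, 23]
i ends at 5, j ends at 4: the pointers have crossed (j < i), so scanning stops.

Swap pivot arr[0] with arr[4] to place pivot at position 4: [8, 19, 6, 13, 22, 26, 29, 23, 23]
Pivot position: 4

After partitioning with pivot 22, the array becomes [8, 19, 6, 13, 22, 26, 29, 23, 23]. The pivot is placed at index 4. All elements to the left of the pivot are <= 22, and all elements to the right are > 22.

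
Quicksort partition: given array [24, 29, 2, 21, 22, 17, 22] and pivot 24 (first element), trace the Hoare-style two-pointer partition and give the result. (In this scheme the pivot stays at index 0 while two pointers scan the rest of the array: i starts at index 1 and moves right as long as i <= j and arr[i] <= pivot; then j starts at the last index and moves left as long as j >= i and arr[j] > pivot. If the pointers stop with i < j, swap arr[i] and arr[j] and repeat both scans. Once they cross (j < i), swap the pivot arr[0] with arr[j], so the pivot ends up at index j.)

Hoare-style two-pointer partition with pivot = 24:

Initial array: [24, 29, 2, 21, 22, 17, 22]

Pointers start at i = 1, j = 6.
i stops at index 1 (arr[1]=29 > 24), j stops at index 6 (arr[6]=22 <= 24): swap arr[1] and arr[6], array becomes [24, 22, 2, 21, 22, 17, 29]
i ends at 6, j ends at 5: the pointers have crossed (j < i), so scanning stops.

Swap pivot arr[0] with arr[5] to place pivot at position 5: [17, 22, 2, 21, 22, 24, 29]
Pivot position: 5

After partitioning with pivot 24, the array becomes [17, 22, 2, 21, 22, 24, 29]. The pivot is placed at index 5. All elements to the left of the pivot are <= 24, and all elements to the right are > 24.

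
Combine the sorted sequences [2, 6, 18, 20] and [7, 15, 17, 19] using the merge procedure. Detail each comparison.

Merging process:

Compare 2 vs 7: take 2 from left. Merged: [2]
Compare 6 vs 7: take 6 from left. Merged: [2, 6]
Compare 18 vs 7: take 7 from right. Merged: [2, 6, 7]
Compare 18 vs 15: take 15 from right. Merged: [2, 6, 7, 15]
Compare 18 vs 17: take 17 from right. Merged: [2, 6, 7, 15, 17]
Compare 18 vs 19: take 18 from left. Merged: [2, 6, 7, 15, 17, 18]
Compare 20 vs 19: take 19 from right. Merged: [2, 6, 7, 15, 17, 18, 19]
Append remaining from left: [20]. Merged: [2, 6, 7, 15, 17, 18, 19, 20]

Final merged array: [2, 6, 7, 15, 17, 18, 19, 20]
Total comparisons: 7

The merged array is [2, 6, 7, 15, 17, 18, 19, 20], requiring 7 comparisons. The merge step runs in O(n) time where n is the total number of elements.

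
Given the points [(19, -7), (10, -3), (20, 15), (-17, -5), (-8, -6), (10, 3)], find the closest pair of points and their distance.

Computing all pairwise distances among 6 points:

d((19, -7), (10, -3)) = 9.8489
d((19, -7), (20, 15)) = 22.0227
d((19, -7), (-17, -5)) = 36.0555
d((19, -7), (-8, -6)) = 27.0185
d((19, -7), (10, 3)) = 13.4536
d((10, -3), (20, 15)) = 20.5913
d((10, -3), (-17, -5)) = 27.074
d((10, -3), (-8, -6)) = 18.2483
d((10, -3), (10, 3)) = 6.0 <-- minimum
d((20, 15), (-17, -5)) = 42.0595
d((20, 15), (-8, -6)) = 35.0
d((20, 15), (10, 3)) = 15.6205
d((-17, -5), (-8, -6)) = 9.0554
d((-17, -5), (10, 3)) = 28.1603
d((-8, -6), (10, 3)) = 20.1246

Closest pair: (10, -3) and (10, 3) with distance 6.0

The closest pair is (10, -3) and (10, 3) with Euclidean distance 6.0. For 6 points, brute-force pairwise comparison is shown above. For large n, the divide-and-conquer algorithm (sort by x, recurse on halves, check the dividing strip) achieves O(n log n).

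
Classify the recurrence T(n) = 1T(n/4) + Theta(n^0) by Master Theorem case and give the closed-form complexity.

Master Theorem for T(n) = 1T(n/4) + O(n^0):

a = 1, b = 4, c = 0
log_b(a) = log_4(1) = 0.0000

Case 2: c = 0 = log_4(1) = 0.0000
T(n) = O(n^0 log n) = O(log n)

For T(n) = 1T(n/4) + O(n^0): log_4(1) = 0.0000. This is Case 2 of the Master Theorem (c = log_b(a), equal work at all levels), giving O(log n).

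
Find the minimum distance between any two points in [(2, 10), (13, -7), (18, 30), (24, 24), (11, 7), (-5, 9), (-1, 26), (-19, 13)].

Computing all pairwise distances among 8 points:

d((2, 10), (13, -7)) = 20.2485
d((2, 10), (18, 30)) = 25.6125
d((2, 10), (24, 24)) = 26.0768
d((2, 10), (11, 7)) = 9.4868
d((2, 10), (-5, 9)) = 7.0711 <-- minimum
d((2, 10), (-1, 26)) = 16.2788
d((2, 10), (-19, 13)) = 21.2132
d((13, -7), (18, 30)) = 37.3363
d((13, -7), (24, 24)) = 32.8938
d((13, -7), (11, 7)) = 14.1421
d((13, -7), (-5, 9)) = 24.0832
d((13, -7), (-1, 26)) = 35.8469
d((13, -7), (-19, 13)) = 37.7359
d((18, 30), (24, 24)) = 8.4853
d((18, 30), (11, 7)) = 24.0416
d((18, 30), (-5, 9)) = 31.1448
d((18, 30), (-1, 26)) = 19.4165
d((18, 30), (-19, 13)) = 40.7185
d((24, 24), (11, 7)) = 21.4009
d((24, 24), (-5, 9)) = 32.6497
d((24, 24), (-1, 26)) = 25.0799
d((24, 24), (-19, 13)) = 44.3847
d((11, 7), (-5, 9)) = 16.1245
d((11, 7), (-1, 26)) = 22.4722
d((11, 7), (-19, 13)) = 30.5941
d((-5, 9), (-1, 26)) = 17.4642
d((-5, 9), (-19, 13)) = 14.5602
d((-1, 26), (-19, 13)) = 22.2036

Closest pair: (2, 10) and (-5, 9) with distance 7.0711

The closest pair is (2, 10) and (-5, 9) with Euclidean distance 7.0711. For 8 points, brute-force pairwise comparison is shown above. For large n, the divide-and-conquer algorithm (sort by x, recurse on halves, check the dividing strip) achieves O(n log n).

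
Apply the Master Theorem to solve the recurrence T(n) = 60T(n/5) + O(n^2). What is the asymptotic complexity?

Master Theorem for T(n) = 60T(n/5) + O(n^2):

a = 60, b = 5, c = 2
log_b(a) = log_5(60) = 2.5440

Case 1: c = 2 < log_5(60) = 2.5440
T(n) = O(n^(log_5 60))

For T(n) = 60T(n/5) + O(n^2): log_5(60) = 2.5440. This is Case 1 of the Master Theorem (c < log_b(a), work dominated by leaves), giving O(n^(log_5 60)).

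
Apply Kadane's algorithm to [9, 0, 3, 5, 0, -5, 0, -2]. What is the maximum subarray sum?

Using Kadane's algorithm on [9, 0, 3, 5, 0, -5, 0, -2]:

Scanning through the array:
Position 1 (value 0): max_ending_here = 9, max_so_far = 9
Position 2 (value 3): max_ending_here = 12, max_so_far = 12
Position 3 (value 5): max_ending_here = 17, max_so_far = 17
Position 4 (value 0): max_ending_here = 17, max_so_far = 17
Position 5 (value -5): max_ending_here = 12, max_so_far = 17
Position 6 (value 0): max_ending_here = 12, max_so_far = 17
Position 7 (value -2): max_ending_here = 10, max_so_far = 17

Maximum subarray: [9, 0, 3, 5]
Maximum sum: 17

The maximum subarray is [9, 0, 3, 5] with sum 17. This subarray runs from index 0 to index 3.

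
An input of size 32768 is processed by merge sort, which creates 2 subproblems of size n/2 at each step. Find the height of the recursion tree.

For divide and conquer with division factor 2:

Problem sizes at each level:
Level 0: 32768
Level 1: 16384
Level 2: 8192
Level 3: 4096
Level 4: 2048
Level 5: 1024
Level 6: 512
Level 7: 256
Level 8: 128
Level 9: 64
Level 10: 32
Level 11: 16
Level 12: 8
Level 13: 4
Level 14: 2
Level 15: 1

The root is level 0 and the size-1 base case is level 15 (the tree spans levels 0 through 15, i.e. 16 levels counting the root), so the depth is the number of divisions: log_2(32768) = 15

The recursion tree depth is log_2(32768) = 15. At each level, the problem size is divided by 2, so it takes 15 divisions to reduce to a base case of size 1. The algorithm makes 2 recursive calls at each level.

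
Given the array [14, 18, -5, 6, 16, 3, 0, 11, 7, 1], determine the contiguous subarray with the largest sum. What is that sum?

Using Kadane's algorithm on [14, 18, -5, 6, 16, 3, 0, 11, 7, 1]:

Scanning through the array:
Position 1 (value 18): max_ending_here = 32, max_so_far = 32
Position 2 (value -5): max_ending_here = 27, max_so_far = 32
Position 3 (value 6): max_ending_here = 33, max_so_far = 33
Position 4 (value 16): max_ending_here = 49, max_so_far = 49
Position 5 (value 3): max_ending_here = 52, max_so_far = 52
Position 6 (value 0): max_ending_here = 52, max_so_far = 52
Position 7 (value 11): max_ending_here = 63, max_so_far = 63
Position 8 (value 7): max_ending_here = 70, max_so_far = 70
Position 9 (value 1): max_ending_here = 71, max_so_far = 71

Maximum subarray: [14, 18, -5, 6, 16, 3, 0, 11, 7, 1]
Maximum sum: 71

The maximum subarray is [14, 18, -5, 6, 16, 3, 0, 11, 7, 1] with sum 71. This subarray runs from index 0 to index 9.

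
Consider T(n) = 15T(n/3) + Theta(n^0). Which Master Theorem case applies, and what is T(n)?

Master Theorem for T(n) = 15T(n/3) + O(n^0):

a = 15, b = 3, c = 0
log_b(a) = log_3(15) = 2.4650

Case 1: c = 0 < log_3(15) = 2.4650
T(n) = O(n^(log_3 15))

For T(n) = 15T(n/3) + O(n^0): log_3(15) = 2.4650. This is Case 1 of the Master Theorem (c < log_b(a), work dominated by leaves), giving O(n^(log_3 15)).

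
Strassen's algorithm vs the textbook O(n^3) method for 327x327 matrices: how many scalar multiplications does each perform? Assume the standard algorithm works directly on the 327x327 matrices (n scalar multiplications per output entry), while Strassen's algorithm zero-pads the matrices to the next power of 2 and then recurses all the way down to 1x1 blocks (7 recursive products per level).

Matrix multiplication for 327x327 matrices:

Strassen's algorithm requires power-of-2 dimensions. Pad 327x327 to 512x512 (next power of 2).

Standard algorithm: 327^3 = 34965783 multiplications
Strassen's algorithm: 7^(log2(512)) = 7^9 = 40353607 multiplications
Difference: 34965783 - 40353607 = -5387824 (Strassen uses MORE here due to padding overhead — for small or just-over-power-of-2 n, padding can outweigh the per-level savings)

Standard: 34965783 multiplications (327^3). Strassen: 40353607 multiplications (7^9, after padding to 512x512). Strassen reduces 8 recursive multiplications to 7 at each level.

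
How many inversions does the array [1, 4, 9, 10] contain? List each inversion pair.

Finding inversions in [1, 4, 9, 10]:


Total inversions: 0

The array has 0 inversions. It is already sorted.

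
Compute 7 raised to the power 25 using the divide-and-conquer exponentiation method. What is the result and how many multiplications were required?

Computing 7^25 by squaring (build up from 7^1; each line after the first costs one multiplication):

7^1 = 7
7^2 = (7^1)^2 = 7^2 = 49
7^3 = 7 * 7^2 = 7 * 49 = 343
7^6 = (7^3)^2 = 343^2 = 117649
7^12 = (7^6)^2 = 117649^2 = 13841287201
7^24 = (7^12)^2 = 13841287201^2 = 191581231380566414401
7^25 = 7 * 7^24 = 7 * 191581231380566414401 = 1341068619663964900807

Result: 1341068619663964900807
Multiplications needed: 6 (6 lines after 7^1)

7^25 = 1341068619663964900807. Using exponentiation by squaring, this requires 6 multiplications. The key idea: if the exponent is even, square the half-power; if odd, multiply by the base once.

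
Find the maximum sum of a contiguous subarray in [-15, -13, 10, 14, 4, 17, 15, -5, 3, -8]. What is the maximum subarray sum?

Using Kadane's algorithm on [-15, -13, 10, 14, 4, 17, 15, -5, 3, -8]:

Scanning through the array:
Position 1 (value -13): max_ending_here = -13, max_so_far = -13
Position 2 (value 10): max_ending_here = 10, max_so_far = 10
Position 3 (value 14): max_ending_here = 24, max_so_far = 24
Position 4 (value 4): max_ending_here = 28, max_so_far = 28
Position 5 (value 17): max_ending_here = 45, max_so_far = 45
Position 6 (value 15): max_ending_here = 60, max_so_far = 60
Position 7 (value -5): max_ending_here = 55, max_so_far = 60
Position 8 (value 3): max_ending_here = 58, max_so_far = 60
Position 9 (value -8): max_ending_here = 50, max_so_far = 60

Maximum subarray: [10, 14, 4, 17, 15]
Maximum sum: 60

The maximum subarray is [10, 14, 4, 17, 15] with sum 60. This subarray runs from index 2 to index 6.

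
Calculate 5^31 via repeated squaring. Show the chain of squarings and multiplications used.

Computing 5^31 by squaring (build up from 5^1; each line after the first costs one multiplication):

5^1 = 5
5^2 = (5^1)^2 = 5^2 = 25
5^3 = 5 * 5^2 = 5 * 25 = 125
5^6 = (5^3)^2 = 125^2 = 15625
5^7 = 5 * 5^6 = 5 * 15625 = 78125
5^14 = (5^7)^2 = 78125^2 = 6103515625
5^15 = 5 * 5^14 = 5 * 6103515625 = 30517578125
5^30 = (5^15)^2 = 30517578125^2 = 931322574615478515625
5^31 = 5 * 5^30 = 5 * 931322574615478515625 = 4656612873077392578125

Result: 4656612873077392578125
Multiplications needed: 8 (8 lines after 5^1)

5^31 = 4656612873077392578125. Using exponentiation by squaring, this requires 8 multiplications. The key idea: if the exponent is even, square the half-power; if odd, multiply by the base once.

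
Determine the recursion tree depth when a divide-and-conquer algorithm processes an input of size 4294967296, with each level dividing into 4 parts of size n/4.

For divide and conquer with division factor 4:

Problem sizes at each level:
Level 0: 4294967296
Level 1: 1073741824
Level 2: 268435456
Level 3: 67108864
Level 4: 16777216
Level 5: 4194304
Level 6: 1048576
Level 7: 262144
Level 8: 65536
Level 9: 16384
Level 10: 4096
Level 11: 1024
Level 12: 256
Level 13: 64
Level 14: 16
Level 15: 4
Level 16: 1

The root is level 0 and the size-1 base case is level 16 (the tree spans levels 0 through 16, i.e. 17 levels counting the root), so the depth is the number of divisions: log_4(4294967296) = 16

The recursion tree depth is log_4(4294967296) = 16. At each level, the problem size is divided by 4, so it takes 16 divisions to reduce to a base case of size 1. The algorithm makes 4 recursive calls at each level.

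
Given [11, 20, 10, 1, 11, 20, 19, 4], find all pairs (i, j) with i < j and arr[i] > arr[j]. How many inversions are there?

Finding inversions in [11, 20, 10, 1, 11, 20, 19, 4]:

(0, 2): arr[0]=11 > arr[2]=10
(0, 3): arr[0]=11 > arr[3]=1
(0, 7): arr[0]=11 > arr[7]=4
(1, 2): arr[1]=20 > arr[2]=10
(1, 3): arr[1]=20 > arr[3]=1
(1, 4): arr[1]=20 > arr[4]=11
(1, 6): arr[1]=20 > arr[6]=19
(1, 7): arr[1]=20 > arr[7]=4
(2, 3): arr[2]=10 > arr[3]=1
(2, 7): arr[2]=10 > arr[7]=4
(4, 7): arr[4]=11 > arr[7]=4
(5, 6): arr[5]=20 > arr[6]=19
(5, 7): arr[5]=20 > arr[7]=4
(6, 7): arr[6]=19 > arr[7]=4

Total inversions: 14

The array has 14 inversion(s): (0,2), (0,3), (0,7), (1,2), (1,3), (1,4), (1,6), (1,7), (2,3), (2,7), (4,7), (5,6), (5,7), (6,7). Each pair (i,j) satisfies i < j and arr[i] > arr[j].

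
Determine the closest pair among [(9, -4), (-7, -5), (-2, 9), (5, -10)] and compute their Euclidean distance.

Computing all pairwise distances among 4 points:

d((9, -4), (-7, -5)) = 16.0312
d((9, -4), (-2, 9)) = 17.0294
d((9, -4), (5, -10)) = 7.2111 <-- minimum
d((-7, -5), (-2, 9)) = 14.8661
d((-7, -5), (5, -10)) = 13.0
d((-2, 9), (5, -10)) = 20.2485

Closest pair: (9, -4) and (5, -10) with distance 7.2111

The closest pair is (9, -4) and (5, -10) with Euclidean distance 7.2111. For 4 points, brute-force pairwise comparison is shown above. For large n, the divide-and-conquer algorithm (sort by x, recurse on halves, check the dividing strip) achieves O(n log n).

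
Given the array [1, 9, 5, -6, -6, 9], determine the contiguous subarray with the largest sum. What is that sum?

Using Kadane's algorithm on [1, 9, 5, -6, -6, 9]:

Scanning through the array:
Position 1 (value 9): max_ending_here = 10, max_so_far = 10
Position 2 (value 5): max_ending_here = 15, max_so_far = 15
Position 3 (value -6): max_ending_here = 9, max_so_far = 15
Position 4 (value -6): max_ending_here = 3, max_so_far = 15
Position 5 (value 9): max_ending_here = 12, max_so_far = 15

Maximum subarray: [1, 9, 5]
Maximum sum: 15

The maximum subarray is [1, 9, 5] with sum 15. This subarray runs from index 0 to index 2.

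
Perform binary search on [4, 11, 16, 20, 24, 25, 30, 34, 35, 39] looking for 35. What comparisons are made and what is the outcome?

Binary search for 35 in [4, 11, 16, 20, 24, 25, 30, 34, 35, 39]:

lo=0, hi=9, mid=4, arr[mid]=24 -> 24 < 35, search right half
lo=5, hi=9, mid=7, arr[mid]=34 -> 34 < 35, search right half
lo=8, hi=9, mid=8, arr[mid]=35 -> Found target at index 8!

Binary search finds 35 at index 8 after 3 comparisons. The search repeatedly halves the search space by comparing with the middle element.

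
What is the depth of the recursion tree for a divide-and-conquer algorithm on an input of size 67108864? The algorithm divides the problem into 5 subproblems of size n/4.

For divide and conquer with division factor 4:

Problem sizes at each level:
Level 0: 67108864
Level 1: 16777216
Level 2: 4194304
Level 3: 1048576
Level 4: 262144
Level 5: 65536
Level 6: 16384
Level 7: 4096
Level 8: 1024
Level 9: 256
Level 10: 64
Level 11: 16
Level 12: 4
Level 13: 1

The root is level 0 and the size-1 base case is level 13 (the tree spans levels 0 through 13, i.e. 14 levels counting the root), so the depth is the number of divisions: log_4(67108864) = 13

The recursion tree depth is log_4(67108864) = 13. At each level, the problem size is divided by 4, so it takes 13 divisions to reduce to a base case of size 1. The algorithm makes 5 recursive calls at each level.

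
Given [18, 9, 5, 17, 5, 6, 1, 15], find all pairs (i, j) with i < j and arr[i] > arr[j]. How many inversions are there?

Finding inversions in [18, 9, 5, 17, 5, 6, 1, 15]:

(0, 1): arr[0]=18 > arr[1]=9
(0, 2): arr[0]=18 > arr[2]=5
(0, 3): arr[0]=18 > arr[3]=17
(0, 4): arr[0]=18 > arr[4]=5
(0, 5): arr[0]=18 > arr[5]=6
(0, 6): arr[0]=18 > arr[6]=1
(0, 7): arr[0]=18 > arr[7]=15
(1, 2): arr[1]=9 > arr[2]=5
(1, 4): arr[1]=9 > arr[4]=5
(1, 5): arr[1]=9 > arr[5]=6
(1, 6): arr[1]=9 > arr[6]=1
(2, 6): arr[2]=5 > arr[6]=1
(3, 4): arr[3]=17 > arr[4]=5
(3, 5): arr[3]=17 > arr[5]=6
(3, 6): arr[3]=17 > arr[6]=1
(3, 7): arr[3]=17 > arr[7]=15
(4, 6): arr[4]=5 > arr[6]=1
(5, 6): arr[5]=6 > arr[6]=1

Total inversions: 18

The array has 18 inversion(s): (0,1), (0,2), (0,3), (0,4), (0,5), (0,6), (0,7), (1,2), (1,4), (1,5), (1,6), (2,6), (3,4), (3,5), (3,6), (3,7), (4,6), (5,6). Each pair (i,j) satisfies i < j and arr[i] > arr[j].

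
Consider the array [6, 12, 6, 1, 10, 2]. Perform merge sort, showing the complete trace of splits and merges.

Merge sort trace:

Split: [6, 12, 6, 1, 10, 2] -> [6, 12, 6] and [1, 10, 2]
  Split: [6, 12, 6] -> [6] and [12, 6]
    Split: [12, 6] -> [12] and [6]
    Merge: [12] + [6] -> [6, 12]
  Merge: [6] + [6, 12] -> [6, 6, 12]
  Split: [1, 10, 2] -> [1] and [10, 2]
    Split: [10, 2] -> [10] and [2]
    Merge: [10] + [2] -> [2, 10]
  Merge: [1] + [2, 10] -> [1, 2, 10]
Merge: [6, 6, 12] + [1, 2, 10] -> [1, 2, 6, 6, 10, 12]

Final sorted array: [1, 2, 6, 6, 10, 12]

The merge sort proceeds by recursively splitting the array and merging sorted halves.
After all merges, the sorted array is [1, 2, 6, 6, 10, 12].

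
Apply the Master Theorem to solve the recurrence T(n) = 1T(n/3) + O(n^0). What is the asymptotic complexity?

Master Theorem for T(n) = 1T(n/3) + O(n^0):

a = 1, b = 3, c = 0
log_b(a) = log_3(1) = 0.0000

Case 2: c = 0 = log_3(1) = 0.0000
T(n) = O(n^0 log n) = O(log n)

For T(n) = 1T(n/3) + O(n^0): log_3(1) = 0.0000. This is Case 2 of the Master Theorem (c = log_b(a), equal work at all levels), giving O(log n).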